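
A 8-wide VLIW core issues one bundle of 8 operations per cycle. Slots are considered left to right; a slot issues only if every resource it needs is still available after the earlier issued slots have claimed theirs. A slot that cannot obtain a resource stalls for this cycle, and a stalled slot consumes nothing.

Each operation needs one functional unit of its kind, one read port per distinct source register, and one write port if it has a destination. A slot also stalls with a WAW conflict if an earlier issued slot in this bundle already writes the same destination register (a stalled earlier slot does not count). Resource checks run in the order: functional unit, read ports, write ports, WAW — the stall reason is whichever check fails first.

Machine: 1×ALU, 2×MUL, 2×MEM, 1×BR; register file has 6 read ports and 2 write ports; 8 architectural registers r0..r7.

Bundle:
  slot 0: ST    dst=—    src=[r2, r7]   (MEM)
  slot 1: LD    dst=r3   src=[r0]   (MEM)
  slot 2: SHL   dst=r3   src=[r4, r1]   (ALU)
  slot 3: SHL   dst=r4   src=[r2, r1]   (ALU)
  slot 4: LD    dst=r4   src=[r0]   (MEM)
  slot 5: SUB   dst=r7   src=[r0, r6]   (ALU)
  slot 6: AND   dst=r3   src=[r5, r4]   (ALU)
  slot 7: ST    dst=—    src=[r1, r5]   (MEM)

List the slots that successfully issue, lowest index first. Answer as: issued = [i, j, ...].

issued = [0, 1, 3]

slot 0 (MEM): ISSUE — free A1,Mu2,Ld1,B1 rp4 wp2
slot 1 (MEM): ISSUE — free A1,Mu2,Ld0,B1 rp3 wp1
slot 2 (ALU): stall WAW — free A1,Mu2,Ld0,B1 rp3 wp1
slot 3 (ALU): ISSUE — free A0,Mu2,Ld0,B1 rp1 wp0
slot 4 (MEM): stall FU — free A0,Mu2,Ld0,B1 rp1 wp0
slot 5 (ALU): stall FU — free A0,Mu2,Ld0,B1 rp1 wp0
slot 6 (ALU): stall FU — free A0,Mu2,Ld0,B1 rp1 wp0
slot 7 (MEM): stall FU — free A0,Mu2,Ld0,B1 rp1 wp0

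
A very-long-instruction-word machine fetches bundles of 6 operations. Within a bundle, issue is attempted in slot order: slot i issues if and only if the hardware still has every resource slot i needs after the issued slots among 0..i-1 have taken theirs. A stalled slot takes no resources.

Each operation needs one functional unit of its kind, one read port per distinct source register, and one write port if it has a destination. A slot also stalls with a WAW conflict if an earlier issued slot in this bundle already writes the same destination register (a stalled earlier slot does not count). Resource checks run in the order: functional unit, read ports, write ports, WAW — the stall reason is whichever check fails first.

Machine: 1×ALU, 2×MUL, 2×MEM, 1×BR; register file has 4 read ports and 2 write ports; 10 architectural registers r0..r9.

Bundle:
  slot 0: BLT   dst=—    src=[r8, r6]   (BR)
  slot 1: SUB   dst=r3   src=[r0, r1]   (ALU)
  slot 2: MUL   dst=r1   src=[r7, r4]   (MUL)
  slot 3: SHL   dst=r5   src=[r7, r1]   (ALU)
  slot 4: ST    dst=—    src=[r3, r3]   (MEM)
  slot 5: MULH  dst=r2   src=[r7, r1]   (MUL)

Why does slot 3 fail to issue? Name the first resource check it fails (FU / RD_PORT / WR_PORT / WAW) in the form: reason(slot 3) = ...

reason(slot 3) = FU

#0 BR src=r8,r6 dispatched  <A:1 Mu:2 Ld:2 B:0 rd:2 wr:2>
#1 ALU src=r0,r1 dispatched  <A:0 Mu:2 Ld:2 B:0 rd:0 wr:1>
#2 MUL src=r7,r4 held:RD_PORT  <A:0 Mu:2 Ld:2 B:0 rd:0 wr:1>
#3 ALU src=r7,r1 held:FU  <A:0 Mu:2 Ld:2 B:0 rd:0 wr:1>
#4 MEM src=r3,r3 held:RD_PORT  <A:0 Mu:2 Ld:2 B:0 rd:0 wr:1>
#5 MUL src=r7,r1 held:RD_PORT  <A:0 Mu:2 Ld:2 B:0 rd:0 wr:1>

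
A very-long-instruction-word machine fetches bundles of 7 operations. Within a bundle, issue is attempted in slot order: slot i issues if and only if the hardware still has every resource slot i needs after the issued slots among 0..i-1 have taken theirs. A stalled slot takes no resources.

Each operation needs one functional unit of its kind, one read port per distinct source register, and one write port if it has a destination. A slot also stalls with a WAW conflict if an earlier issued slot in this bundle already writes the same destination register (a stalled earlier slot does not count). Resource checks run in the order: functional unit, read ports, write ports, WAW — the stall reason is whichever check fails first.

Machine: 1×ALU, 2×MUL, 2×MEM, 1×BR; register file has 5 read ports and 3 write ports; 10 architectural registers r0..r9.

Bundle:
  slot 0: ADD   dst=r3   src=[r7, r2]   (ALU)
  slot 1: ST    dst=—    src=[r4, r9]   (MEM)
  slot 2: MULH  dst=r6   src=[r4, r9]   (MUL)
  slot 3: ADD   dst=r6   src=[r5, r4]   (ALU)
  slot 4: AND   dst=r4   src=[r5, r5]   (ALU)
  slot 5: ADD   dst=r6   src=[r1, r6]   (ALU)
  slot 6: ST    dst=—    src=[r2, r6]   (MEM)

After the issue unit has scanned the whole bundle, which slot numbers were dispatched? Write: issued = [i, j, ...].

[0] ALU needs rd=2 wr=1: ok; after: ALU=0 MUL=2 MEM=2 BR=1, R=3, W=2
[1] MEM needs rd=2 wr=0: ok; after: ALU=0 MUL=2 MEM=1 BR=1, R=1, W=2
[2] MUL needs rd=2 wr=1: RD_PORT; after: ALU=0 MUL=2 MEM=1 BR=1, R=1, W=2
[3] ALU needs rd=2 wr=1: FU; after: ALU=0 MUL=2 MEM=1 BR=1, R=1, W=2
[4] ALU needs rd=1 wr=1: FU; after: ALU=0 MUL=2 MEM=1 BR=1, R=1, W=2
[5] ALU needs rd=2 wr=1: FU; after: ALU=0 MUL=2 MEM=1 BR=1, R=1, W=2
[6] MEM needs rd=2 wr=0: RD_PORT; after: ALU=0 MUL=2 MEM=1 BR=1, R=1, W=2

issued = [0, 1]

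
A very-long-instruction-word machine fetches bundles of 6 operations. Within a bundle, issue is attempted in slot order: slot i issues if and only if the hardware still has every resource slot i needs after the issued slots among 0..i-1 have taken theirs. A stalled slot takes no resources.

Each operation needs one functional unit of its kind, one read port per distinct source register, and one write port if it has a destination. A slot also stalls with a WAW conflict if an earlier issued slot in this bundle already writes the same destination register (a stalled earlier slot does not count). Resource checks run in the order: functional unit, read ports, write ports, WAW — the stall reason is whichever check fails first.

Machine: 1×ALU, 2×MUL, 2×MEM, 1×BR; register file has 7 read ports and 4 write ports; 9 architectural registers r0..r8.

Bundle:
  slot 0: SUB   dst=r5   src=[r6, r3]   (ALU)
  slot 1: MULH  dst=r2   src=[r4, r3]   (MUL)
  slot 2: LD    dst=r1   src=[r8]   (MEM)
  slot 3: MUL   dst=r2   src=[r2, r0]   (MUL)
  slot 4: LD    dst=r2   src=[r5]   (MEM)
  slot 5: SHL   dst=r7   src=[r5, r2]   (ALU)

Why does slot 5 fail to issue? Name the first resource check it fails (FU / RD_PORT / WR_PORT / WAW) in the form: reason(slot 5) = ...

reason(slot 5) = FU

(0) want 1×ALU +2rd +1wr — yes → AL0|MU2|ME2|BR1|rd5|wr3
(1) want 1×MUL +2rd +1wr — yes → AL0|MU1|ME2|BR1|rd3|wr2
(2) want 1×MEM +1rd +1wr — yes → AL0|MU1|ME1|BR1|rd2|wr1
(3) want 1×MUL +2rd +1wr — WAW → AL0|MU1|ME1|BR1|rd2|wr1
(4) want 1×MEM +1rd +1wr — WAW → AL0|MU1|ME1|BR1|rd2|wr1
(5) want 1×ALU +2rd +1wr — FU → AL0|MU1|ME1|BR1|rd2|wr1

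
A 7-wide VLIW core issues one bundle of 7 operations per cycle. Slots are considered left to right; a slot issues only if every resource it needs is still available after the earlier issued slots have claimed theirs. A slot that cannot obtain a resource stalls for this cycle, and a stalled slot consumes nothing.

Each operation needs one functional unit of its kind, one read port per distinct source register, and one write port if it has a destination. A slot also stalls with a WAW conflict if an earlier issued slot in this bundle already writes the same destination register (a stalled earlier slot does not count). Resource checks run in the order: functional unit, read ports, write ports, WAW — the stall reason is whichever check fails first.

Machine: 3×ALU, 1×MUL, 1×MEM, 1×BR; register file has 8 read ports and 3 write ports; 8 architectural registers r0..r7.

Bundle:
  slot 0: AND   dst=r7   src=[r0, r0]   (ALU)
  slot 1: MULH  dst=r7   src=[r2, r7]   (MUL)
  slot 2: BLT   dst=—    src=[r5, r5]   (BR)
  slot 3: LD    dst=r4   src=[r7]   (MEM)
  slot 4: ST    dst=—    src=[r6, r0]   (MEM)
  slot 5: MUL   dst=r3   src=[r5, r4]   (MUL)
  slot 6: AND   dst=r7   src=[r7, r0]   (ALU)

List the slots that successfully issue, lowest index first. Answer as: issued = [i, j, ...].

(0) want 1×ALU +1rd +1wr — yes → AL2|MU1|ME1|BR1|rd7|wr2
(1) want 1×MUL +2rd +1wr — WAW → AL2|MU1|ME1|BR1|rd7|wr2
(2) want 1×BR +1rd +0wr — yes → AL2|MU1|ME1|BR0|rd6|wr2
(3) want 1×MEM +1rd +1wr — yes → AL2|MU1|ME0|BR0|rd5|wr1
(4) want 1×MEM +2rd +0wr — FU → AL2|MU1|ME0|BR0|rd5|wr1
(5) want 1×MUL +2rd +1wr — yes → AL2|MU0|ME0|BR0|rd3|wr0
(6) want 1×ALU +2rd +1wr — WR_PORT → AL2|MU0|ME0|BR0|rd3|wr0

issued = [0, 2, 3, 5]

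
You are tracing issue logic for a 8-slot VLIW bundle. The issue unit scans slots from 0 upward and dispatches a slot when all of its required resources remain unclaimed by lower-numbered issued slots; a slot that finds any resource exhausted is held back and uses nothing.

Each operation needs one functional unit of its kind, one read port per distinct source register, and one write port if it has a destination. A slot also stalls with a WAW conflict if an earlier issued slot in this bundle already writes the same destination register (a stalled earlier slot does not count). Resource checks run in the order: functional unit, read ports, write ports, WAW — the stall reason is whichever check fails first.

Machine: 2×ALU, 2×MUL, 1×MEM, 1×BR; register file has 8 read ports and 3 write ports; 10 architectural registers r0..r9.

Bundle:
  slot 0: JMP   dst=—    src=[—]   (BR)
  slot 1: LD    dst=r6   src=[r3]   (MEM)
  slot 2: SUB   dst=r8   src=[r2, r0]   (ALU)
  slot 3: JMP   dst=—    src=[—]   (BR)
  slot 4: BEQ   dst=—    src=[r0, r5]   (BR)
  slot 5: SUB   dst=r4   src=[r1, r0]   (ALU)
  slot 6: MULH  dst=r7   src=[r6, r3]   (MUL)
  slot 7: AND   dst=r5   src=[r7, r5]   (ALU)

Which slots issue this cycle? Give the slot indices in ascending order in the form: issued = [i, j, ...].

issued = [0, 1, 2, 5]

  0. BR ⇒ go  {2A/2Mu/1Ld/0B | 8r 3w}
  1. MEM→r6 ⇒ go  {2A/2Mu/0Ld/0B | 7r 2w}
  2. ALU→r8 ⇒ go  {1A/2Mu/0Ld/0B | 5r 1w}
  3. BR ⇒ no(FU)  {1A/2Mu/0Ld/0B | 5r 1w}
  4. BR ⇒ no(FU)  {1A/2Mu/0Ld/0B | 5r 1w}
  5. ALU→r4 ⇒ go  {0A/2Mu/0Ld/0B | 3r 0w}
  6. MUL→r7 ⇒ no(WR_PORT)  {0A/2Mu/0Ld/0B | 3r 0w}
  7. ALU→r5 ⇒ no(FU)  {0A/2Mu/0Ld/0B | 3r 0w}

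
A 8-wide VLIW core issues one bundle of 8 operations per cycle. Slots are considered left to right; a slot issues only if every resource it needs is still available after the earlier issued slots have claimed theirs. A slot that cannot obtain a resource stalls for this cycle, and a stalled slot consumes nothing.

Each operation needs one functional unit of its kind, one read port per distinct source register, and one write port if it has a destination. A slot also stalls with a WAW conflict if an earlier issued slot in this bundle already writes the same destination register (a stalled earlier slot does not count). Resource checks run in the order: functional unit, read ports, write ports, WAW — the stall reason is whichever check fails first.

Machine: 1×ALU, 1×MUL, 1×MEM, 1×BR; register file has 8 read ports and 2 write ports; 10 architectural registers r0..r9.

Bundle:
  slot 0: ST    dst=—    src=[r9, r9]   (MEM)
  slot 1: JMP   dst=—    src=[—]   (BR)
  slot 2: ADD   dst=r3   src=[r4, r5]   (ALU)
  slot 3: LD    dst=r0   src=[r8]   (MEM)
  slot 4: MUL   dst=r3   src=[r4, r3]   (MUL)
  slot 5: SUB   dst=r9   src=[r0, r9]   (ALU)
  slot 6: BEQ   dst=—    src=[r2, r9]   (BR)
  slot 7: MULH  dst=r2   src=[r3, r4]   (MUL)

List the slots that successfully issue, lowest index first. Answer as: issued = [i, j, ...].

issued = [0, 1, 2, 7]

[0] MEM needs rd=1 wr=0: ok; after: ALU=1 MUL=1 MEM=0 BR=1, R=7, W=2
[1] BR needs rd=0 wr=0: ok; after: ALU=1 MUL=1 MEM=0 BR=0, R=7, W=2
[2] ALU needs rd=2 wr=1: ok; after: ALU=0 MUL=1 MEM=0 BR=0, R=5, W=1
[3] MEM needs rd=1 wr=1: FU; after: ALU=0 MUL=1 MEM=0 BR=0, R=5, W=1
[4] MUL needs rd=2 wr=1: WAW; after: ALU=0 MUL=1 MEM=0 BR=0, R=5, W=1
[5] ALU needs rd=2 wr=1: FU; after: ALU=0 MUL=1 MEM=0 BR=0, R=5, W=1
[6] BR needs rd=2 wr=0: FU; after: ALU=0 MUL=1 MEM=0 BR=0, R=5, W=1
[7] MUL needs rd=2 wr=1: ok; after: ALU=0 MUL=0 MEM=0 BR=0, R=3, W=0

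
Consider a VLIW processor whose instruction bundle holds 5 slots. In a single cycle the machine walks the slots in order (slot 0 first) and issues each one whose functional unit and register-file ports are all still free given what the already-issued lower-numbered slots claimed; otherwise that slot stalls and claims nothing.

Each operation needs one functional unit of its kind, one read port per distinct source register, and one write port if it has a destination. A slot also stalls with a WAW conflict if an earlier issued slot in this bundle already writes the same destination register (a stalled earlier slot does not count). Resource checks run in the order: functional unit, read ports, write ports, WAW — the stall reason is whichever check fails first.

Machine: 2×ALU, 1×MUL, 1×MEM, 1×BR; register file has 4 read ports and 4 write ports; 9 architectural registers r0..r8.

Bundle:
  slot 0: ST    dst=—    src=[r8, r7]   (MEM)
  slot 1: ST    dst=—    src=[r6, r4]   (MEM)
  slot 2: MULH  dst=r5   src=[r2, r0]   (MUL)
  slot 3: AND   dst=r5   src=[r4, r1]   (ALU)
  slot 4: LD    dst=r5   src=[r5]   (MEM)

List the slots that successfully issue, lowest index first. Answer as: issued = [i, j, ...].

issued = [0, 2]

[0] MEM needs rd=2 wr=0: ok; after: ALU=2 MUL=1 MEM=0 BR=1, R=2, W=4
[1] MEM needs rd=2 wr=0: FU; after: ALU=2 MUL=1 MEM=0 BR=1, R=2, W=4
[2] MUL needs rd=2 wr=1: ok; after: ALU=2 MUL=0 MEM=0 BR=1, R=0, W=3
[3] ALU needs rd=2 wr=1: RD_PORT; after: ALU=2 MUL=0 MEM=0 BR=1, R=0, W=3
[4] MEM needs rd=1 wr=1: FU; after: ALU=2 MUL=0 MEM=0 BR=1, R=0, W=3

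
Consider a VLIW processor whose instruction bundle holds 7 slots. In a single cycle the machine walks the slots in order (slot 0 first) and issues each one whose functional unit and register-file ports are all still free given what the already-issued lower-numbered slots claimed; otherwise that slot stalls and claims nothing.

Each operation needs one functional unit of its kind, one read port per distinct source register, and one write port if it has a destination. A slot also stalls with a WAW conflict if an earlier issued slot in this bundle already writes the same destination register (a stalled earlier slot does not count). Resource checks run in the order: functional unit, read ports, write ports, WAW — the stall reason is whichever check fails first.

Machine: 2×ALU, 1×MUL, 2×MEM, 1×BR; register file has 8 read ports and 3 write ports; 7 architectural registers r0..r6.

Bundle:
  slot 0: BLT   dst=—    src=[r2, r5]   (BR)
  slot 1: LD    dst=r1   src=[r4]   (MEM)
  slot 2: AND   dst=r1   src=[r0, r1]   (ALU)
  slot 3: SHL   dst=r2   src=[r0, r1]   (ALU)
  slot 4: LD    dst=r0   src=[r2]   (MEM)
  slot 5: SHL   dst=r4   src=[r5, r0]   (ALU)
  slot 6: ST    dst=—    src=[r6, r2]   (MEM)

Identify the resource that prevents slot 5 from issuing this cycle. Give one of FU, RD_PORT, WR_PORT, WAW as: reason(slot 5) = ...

[0] BR needs rd=2 wr=0: ok; after: ALU=2 MUL=1 MEM=2 BR=0, R=6, W=3
[1] MEM needs rd=1 wr=1: ok; after: ALU=2 MUL=1 MEM=1 BR=0, R=5, W=2
[2] ALU needs rd=2 wr=1: WAW; after: ALU=2 MUL=1 MEM=1 BR=0, R=5, W=2
[3] ALU needs rd=2 wr=1: ok; after: ALU=1 MUL=1 MEM=1 BR=0, R=3, W=1
[4] MEM needs rd=1 wr=1: ok; after: ALU=1 MUL=1 MEM=0 BR=0, R=2, W=0
[5] ALU needs rd=2 wr=1: WR_PORT; after: ALU=1 MUL=1 MEM=0 BR=0, R=2, W=0
[6] MEM needs rd=2 wr=0: FU; after: ALU=1 MUL=1 MEM=0 BR=0, R=2, W=0

reason(slot 5) = WR_PORT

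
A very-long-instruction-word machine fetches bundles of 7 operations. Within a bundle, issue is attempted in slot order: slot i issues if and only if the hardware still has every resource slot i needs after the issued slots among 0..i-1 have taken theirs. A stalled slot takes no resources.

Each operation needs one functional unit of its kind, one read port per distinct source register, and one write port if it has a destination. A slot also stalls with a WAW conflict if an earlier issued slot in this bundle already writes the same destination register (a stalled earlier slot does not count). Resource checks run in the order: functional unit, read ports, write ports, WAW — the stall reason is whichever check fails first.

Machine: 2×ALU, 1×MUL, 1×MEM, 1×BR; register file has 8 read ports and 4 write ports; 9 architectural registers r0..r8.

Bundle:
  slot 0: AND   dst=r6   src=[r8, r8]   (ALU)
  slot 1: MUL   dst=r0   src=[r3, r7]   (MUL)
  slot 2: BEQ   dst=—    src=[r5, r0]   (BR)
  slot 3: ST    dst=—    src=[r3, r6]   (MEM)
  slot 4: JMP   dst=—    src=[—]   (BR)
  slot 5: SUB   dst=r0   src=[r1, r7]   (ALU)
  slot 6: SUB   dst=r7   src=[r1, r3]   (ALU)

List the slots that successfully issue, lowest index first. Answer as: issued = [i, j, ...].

slot 0 (ALU): ISSUE — free A1,Mu1,Ld1,B1 rp7 wp3
slot 1 (MUL): ISSUE — free A1,Mu0,Ld1,B1 rp5 wp2
slot 2 (BR): ISSUE — free A1,Mu0,Ld1,B0 rp3 wp2
slot 3 (MEM): ISSUE — free A1,Mu0,Ld0,B0 rp1 wp2
slot 4 (BR): stall FU — free A1,Mu0,Ld0,B0 rp1 wp2
slot 5 (ALU): stall RD_PORT — free A1,Mu0,Ld0,B0 rp1 wp2
slot 6 (ALU): stall RD_PORT — free A1,Mu0,Ld0,B0 rp1 wp2

issued = [0, 1, 2, 3]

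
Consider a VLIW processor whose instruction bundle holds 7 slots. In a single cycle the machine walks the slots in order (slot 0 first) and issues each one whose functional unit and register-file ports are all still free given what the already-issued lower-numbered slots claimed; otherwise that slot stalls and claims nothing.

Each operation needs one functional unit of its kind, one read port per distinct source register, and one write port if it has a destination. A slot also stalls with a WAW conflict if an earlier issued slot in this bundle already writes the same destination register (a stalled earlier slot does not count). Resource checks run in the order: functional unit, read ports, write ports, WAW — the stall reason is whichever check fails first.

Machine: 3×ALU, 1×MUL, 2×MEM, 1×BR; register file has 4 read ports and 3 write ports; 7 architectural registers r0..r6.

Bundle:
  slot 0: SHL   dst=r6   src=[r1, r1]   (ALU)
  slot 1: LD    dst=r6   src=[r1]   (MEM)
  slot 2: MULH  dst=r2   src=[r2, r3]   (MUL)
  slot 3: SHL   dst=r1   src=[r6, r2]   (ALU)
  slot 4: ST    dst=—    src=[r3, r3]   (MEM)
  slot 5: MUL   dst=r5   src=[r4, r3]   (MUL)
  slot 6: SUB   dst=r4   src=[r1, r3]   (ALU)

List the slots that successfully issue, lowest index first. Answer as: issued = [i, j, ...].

issued = [0, 2, 4]

#0 ALU src=r1,r1 dispatched  <A:2 Mu:1 Ld:2 B:1 rd:3 wr:2>
#1 MEM src=r1 held:WAW  <A:2 Mu:1 Ld:2 B:1 rd:3 wr:2>
#2 MUL src=r2,r3 dispatched  <A:2 Mu:0 Ld:2 B:1 rd:1 wr:1>
#3 ALU src=r6,r2 held:RD_PORT  <A:2 Mu:0 Ld:2 B:1 rd:1 wr:1>
#4 MEM src=r3,r3 dispatched  <A:2 Mu:0 Ld:1 B:1 rd:0 wr:1>
#5 MUL src=r4,r3 held:FU  <A:2 Mu:0 Ld:1 B:1 rd:0 wr:1>
#6 ALU src=r1,r3 held:RD_PORT  <A:2 Mu:0 Ld:1 B:1 rd:0 wr:1>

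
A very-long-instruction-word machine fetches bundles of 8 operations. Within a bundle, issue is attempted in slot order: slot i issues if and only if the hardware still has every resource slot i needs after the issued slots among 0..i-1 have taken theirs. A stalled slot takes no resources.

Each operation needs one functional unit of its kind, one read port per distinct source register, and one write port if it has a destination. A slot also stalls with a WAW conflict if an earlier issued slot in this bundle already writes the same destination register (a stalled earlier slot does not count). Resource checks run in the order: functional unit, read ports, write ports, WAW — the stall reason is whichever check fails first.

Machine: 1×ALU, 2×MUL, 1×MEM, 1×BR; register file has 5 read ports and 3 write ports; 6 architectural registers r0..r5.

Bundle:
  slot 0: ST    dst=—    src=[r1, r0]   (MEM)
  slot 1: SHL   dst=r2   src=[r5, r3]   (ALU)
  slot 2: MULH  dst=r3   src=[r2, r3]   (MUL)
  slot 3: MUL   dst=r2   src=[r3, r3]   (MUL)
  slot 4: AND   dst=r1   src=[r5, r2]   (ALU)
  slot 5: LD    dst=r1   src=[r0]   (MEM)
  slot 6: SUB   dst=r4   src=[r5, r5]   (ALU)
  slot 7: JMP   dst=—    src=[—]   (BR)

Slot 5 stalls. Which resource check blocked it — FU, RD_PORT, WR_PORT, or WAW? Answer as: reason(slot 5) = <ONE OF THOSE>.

reason(slot 5) = FU

(0) want 1×MEM +2rd +0wr — yes → AL1|MU2|ME0|BR1|rd3|wr3
(1) want 1×ALU +2rd +1wr — yes → AL0|MU2|ME0|BR1|rd1|wr2
(2) want 1×MUL +2rd +1wr — RD_PORT → AL0|MU2|ME0|BR1|rd1|wr2
(3) want 1×MUL +1rd +1wr — WAW → AL0|MU2|ME0|BR1|rd1|wr2
(4) want 1×ALU +2rd +1wr — FU → AL0|MU2|ME0|BR1|rd1|wr2
(5) want 1×MEM +1rd +1wr — FU → AL0|MU2|ME0|BR1|rd1|wr2
(6) want 1×ALU +1rd +1wr — FU → AL0|MU2|ME0|BR1|rd1|wr2
(7) want 1×BR +0rd +0wr — yes → AL0|MU2|ME0|BR0|rd1|wr2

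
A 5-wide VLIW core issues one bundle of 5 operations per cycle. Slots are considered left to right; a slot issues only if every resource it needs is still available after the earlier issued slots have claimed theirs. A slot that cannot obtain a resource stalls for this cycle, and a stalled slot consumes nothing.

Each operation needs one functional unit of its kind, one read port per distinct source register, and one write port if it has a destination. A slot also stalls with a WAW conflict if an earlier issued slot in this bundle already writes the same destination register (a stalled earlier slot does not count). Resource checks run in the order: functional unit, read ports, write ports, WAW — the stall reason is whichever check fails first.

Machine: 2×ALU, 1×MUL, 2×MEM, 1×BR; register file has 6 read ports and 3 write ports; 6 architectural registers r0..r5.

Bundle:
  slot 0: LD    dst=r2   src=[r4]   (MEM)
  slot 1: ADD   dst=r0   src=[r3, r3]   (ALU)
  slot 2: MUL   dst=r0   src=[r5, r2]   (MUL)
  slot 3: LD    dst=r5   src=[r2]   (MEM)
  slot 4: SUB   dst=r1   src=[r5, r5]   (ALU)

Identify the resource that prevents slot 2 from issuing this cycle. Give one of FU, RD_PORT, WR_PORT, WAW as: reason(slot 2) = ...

slot 0 (MEM): ISSUE — free A2,Mu1,Ld1,B1 rp5 wp2
slot 1 (ALU): ISSUE — free A1,Mu1,Ld1,B1 rp4 wp1
slot 2 (MUL): stall WAW — free A1,Mu1,Ld1,B1 rp4 wp1
slot 3 (MEM): ISSUE — free A1,Mu1,Ld0,B1 rp3 wp0
slot 4 (ALU): stall WR_PORT — free A1,Mu1,Ld0,B1 rp3 wp0

reason(slot 2) = WAW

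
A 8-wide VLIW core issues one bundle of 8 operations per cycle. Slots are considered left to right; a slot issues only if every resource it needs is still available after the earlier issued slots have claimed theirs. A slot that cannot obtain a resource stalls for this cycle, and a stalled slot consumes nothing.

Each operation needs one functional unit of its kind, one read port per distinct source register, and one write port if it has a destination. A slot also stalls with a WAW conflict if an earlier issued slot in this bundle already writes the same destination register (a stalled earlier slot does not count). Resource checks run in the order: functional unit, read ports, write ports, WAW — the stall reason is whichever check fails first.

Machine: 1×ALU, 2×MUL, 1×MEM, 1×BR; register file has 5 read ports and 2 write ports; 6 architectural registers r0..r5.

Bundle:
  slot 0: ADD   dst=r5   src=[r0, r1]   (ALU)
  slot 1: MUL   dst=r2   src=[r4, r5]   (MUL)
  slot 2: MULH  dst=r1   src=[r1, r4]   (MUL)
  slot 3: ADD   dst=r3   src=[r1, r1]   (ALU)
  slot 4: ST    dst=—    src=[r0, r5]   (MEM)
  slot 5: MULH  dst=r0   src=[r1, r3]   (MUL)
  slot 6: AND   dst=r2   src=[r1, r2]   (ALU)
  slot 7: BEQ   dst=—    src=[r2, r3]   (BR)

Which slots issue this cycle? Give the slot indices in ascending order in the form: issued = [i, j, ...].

[0] ALU needs rd=2 wr=1: ok; after: ALU=0 MUL=2 MEM=1 BR=1, R=3, W=1
[1] MUL needs rd=2 wr=1: ok; after: ALU=0 MUL=1 MEM=1 BR=1, R=1, W=0
[2] MUL needs rd=2 wr=1: RD_PORT; after: ALU=0 MUL=1 MEM=1 BR=1, R=1, W=0
[3] ALU needs rd=1 wr=1: FU; after: ALU=0 MUL=1 MEM=1 BR=1, R=1, W=0
[4] MEM needs rd=2 wr=0: RD_PORT; after: ALU=0 MUL=1 MEM=1 BR=1, R=1, W=0
[5] MUL needs rd=2 wr=1: RD_PORT; after: ALU=0 MUL=1 MEM=1 BR=1, R=1, W=0
[6] ALU needs rd=2 wr=1: FU; after: ALU=0 MUL=1 MEM=1 BR=1, R=1, W=0
[7] BR needs rd=2 wr=0: RD_PORT; after: ALU=0 MUL=1 MEM=1 BR=1, R=1, W=0

issued = [0, 1]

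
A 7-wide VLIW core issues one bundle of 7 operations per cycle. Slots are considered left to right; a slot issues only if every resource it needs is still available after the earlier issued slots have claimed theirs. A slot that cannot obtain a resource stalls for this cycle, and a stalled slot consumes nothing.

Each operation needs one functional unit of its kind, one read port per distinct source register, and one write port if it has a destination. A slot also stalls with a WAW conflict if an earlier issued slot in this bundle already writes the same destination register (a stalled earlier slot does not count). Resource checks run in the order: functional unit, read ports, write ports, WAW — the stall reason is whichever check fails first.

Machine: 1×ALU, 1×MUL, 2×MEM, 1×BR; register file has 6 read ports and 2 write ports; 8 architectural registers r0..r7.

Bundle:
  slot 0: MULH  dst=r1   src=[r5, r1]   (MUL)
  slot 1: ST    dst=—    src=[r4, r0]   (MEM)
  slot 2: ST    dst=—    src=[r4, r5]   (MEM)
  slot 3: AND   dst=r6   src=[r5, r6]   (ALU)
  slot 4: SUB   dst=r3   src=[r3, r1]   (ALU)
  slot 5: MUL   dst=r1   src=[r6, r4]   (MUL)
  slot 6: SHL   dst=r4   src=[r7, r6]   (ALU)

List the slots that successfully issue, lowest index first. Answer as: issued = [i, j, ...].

issued = [0, 1, 2]

[0] MUL needs rd=2 wr=1: ok; after: ALU=1 MUL=0 MEM=2 BR=1, R=4, W=1
[1] MEM needs rd=2 wr=0: ok; after: ALU=1 MUL=0 MEM=1 BR=1, R=2, W=1
[2] MEM needs rd=2 wr=0: ok; after: ALU=1 MUL=0 MEM=0 BR=1, R=0, W=1
[3] ALU needs rd=2 wr=1: RD_PORT; after: ALU=1 MUL=0 MEM=0 BR=1, R=0, W=1
[4] ALU needs rd=2 wr=1: RD_PORT; after: ALU=1 MUL=0 MEM=0 BR=1, R=0, W=1
[5] MUL needs rd=2 wr=1: FU; after: ALU=1 MUL=0 MEM=0 BR=1, R=0, W=1
[6] ALU needs rd=2 wr=1: RD_PORT; after: ALU=1 MUL=0 MEM=0 BR=1, R=0, W=1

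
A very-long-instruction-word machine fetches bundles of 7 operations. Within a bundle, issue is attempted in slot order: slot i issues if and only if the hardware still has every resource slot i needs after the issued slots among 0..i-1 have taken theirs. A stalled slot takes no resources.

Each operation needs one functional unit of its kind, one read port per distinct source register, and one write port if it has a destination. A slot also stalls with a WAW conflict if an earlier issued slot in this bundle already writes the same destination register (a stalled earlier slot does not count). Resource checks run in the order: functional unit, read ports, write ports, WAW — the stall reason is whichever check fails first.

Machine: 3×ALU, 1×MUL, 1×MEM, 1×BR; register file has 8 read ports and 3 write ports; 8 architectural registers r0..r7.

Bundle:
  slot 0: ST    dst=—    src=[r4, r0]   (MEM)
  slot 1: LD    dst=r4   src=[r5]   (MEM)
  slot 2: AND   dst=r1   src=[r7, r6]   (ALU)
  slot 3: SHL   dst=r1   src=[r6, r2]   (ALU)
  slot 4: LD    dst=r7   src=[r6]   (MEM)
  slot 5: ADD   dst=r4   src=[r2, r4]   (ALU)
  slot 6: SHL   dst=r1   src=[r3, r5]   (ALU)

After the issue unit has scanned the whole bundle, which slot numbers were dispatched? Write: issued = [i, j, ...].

#0 MEM src=r4,r0 dispatched  <A:3 Mu:1 Ld:0 B:1 rd:6 wr:3>
#1 MEM src=r5 held:FU  <A:3 Mu:1 Ld:0 B:1 rd:6 wr:3>
#2 ALU src=r7,r6 dispatched  <A:2 Mu:1 Ld:0 B:1 rd:4 wr:2>
#3 ALU src=r6,r2 held:WAW  <A:2 Mu:1 Ld:0 B:1 rd:4 wr:2>
#4 MEM src=r6 held:FU  <A:2 Mu:1 Ld:0 B:1 rd:4 wr:2>
#5 ALU src=r2,r4 dispatched  <A:1 Mu:1 Ld:0 B:1 rd:2 wr:1>
#6 ALU src=r3,r5 held:WAW  <A:1 Mu:1 Ld:0 B:1 rd:2 wr:1>

issued = [0, 2, 5]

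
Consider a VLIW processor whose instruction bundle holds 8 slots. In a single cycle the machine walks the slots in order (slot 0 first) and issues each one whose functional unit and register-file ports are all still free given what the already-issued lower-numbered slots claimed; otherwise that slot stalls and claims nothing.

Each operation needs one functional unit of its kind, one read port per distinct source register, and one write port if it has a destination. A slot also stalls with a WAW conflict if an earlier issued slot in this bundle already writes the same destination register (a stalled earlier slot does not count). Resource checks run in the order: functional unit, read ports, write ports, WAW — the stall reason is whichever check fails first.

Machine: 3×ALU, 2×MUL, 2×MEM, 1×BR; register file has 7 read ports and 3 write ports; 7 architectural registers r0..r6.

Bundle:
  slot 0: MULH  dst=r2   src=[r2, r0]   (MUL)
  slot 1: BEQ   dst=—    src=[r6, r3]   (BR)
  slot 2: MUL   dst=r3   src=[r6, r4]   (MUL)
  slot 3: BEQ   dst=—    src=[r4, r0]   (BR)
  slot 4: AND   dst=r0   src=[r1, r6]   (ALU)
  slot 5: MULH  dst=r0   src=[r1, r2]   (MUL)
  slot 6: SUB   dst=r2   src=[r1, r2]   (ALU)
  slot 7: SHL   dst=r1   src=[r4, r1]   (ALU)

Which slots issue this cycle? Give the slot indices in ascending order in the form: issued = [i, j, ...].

slot 0 (MUL): ISSUE — free A3,Mu1,Ld2,B1 rp5 wp2
slot 1 (BR): ISSUE — free A3,Mu1,Ld2,B0 rp3 wp2
slot 2 (MUL): ISSUE — free A3,Mu0,Ld2,B0 rp1 wp1
slot 3 (BR): stall FU — free A3,Mu0,Ld2,B0 rp1 wp1
slot 4 (ALU): stall RD_PORT — free A3,Mu0,Ld2,B0 rp1 wp1
slot 5 (MUL): stall FU — free A3,Mu0,Ld2,B0 rp1 wp1
slot 6 (ALU): stall RD_PORT — free A3,Mu0,Ld2,B0 rp1 wp1
slot 7 (ALU): stall RD_PORT — free A3,Mu0,Ld2,B0 rp1 wp1

issued = [0, 1, 2]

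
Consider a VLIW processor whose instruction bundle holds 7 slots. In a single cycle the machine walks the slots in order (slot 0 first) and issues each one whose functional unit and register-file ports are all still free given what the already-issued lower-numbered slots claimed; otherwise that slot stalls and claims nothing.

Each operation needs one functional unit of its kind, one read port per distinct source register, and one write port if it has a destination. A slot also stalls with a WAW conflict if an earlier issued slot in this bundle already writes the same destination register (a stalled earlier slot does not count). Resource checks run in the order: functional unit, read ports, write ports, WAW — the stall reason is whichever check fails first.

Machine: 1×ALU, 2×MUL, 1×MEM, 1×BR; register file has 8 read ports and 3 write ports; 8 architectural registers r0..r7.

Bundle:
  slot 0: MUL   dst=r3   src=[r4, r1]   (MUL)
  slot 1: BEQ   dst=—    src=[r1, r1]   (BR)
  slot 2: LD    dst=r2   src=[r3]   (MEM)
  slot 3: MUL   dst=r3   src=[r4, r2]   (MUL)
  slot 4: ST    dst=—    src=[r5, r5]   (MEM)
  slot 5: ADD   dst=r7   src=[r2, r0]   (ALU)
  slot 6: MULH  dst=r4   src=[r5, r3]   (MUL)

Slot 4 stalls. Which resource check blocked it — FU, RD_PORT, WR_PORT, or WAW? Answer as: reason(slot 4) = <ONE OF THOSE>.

reason(slot 4) = FU

(0) want 1×MUL +2rd +1wr — yes → AL1|MU1|ME1|BR1|rd6|wr2
(1) want 1×BR +1rd +0wr — yes → AL1|MU1|ME1|BR0|rd5|wr2
(2) want 1×MEM +1rd +1wr — yes → AL1|MU1|ME0|BR0|rd4|wr1
(3) want 1×MUL +2rd +1wr — WAW → AL1|MU1|ME0|BR0|rd4|wr1
(4) want 1×MEM +1rd +0wr — FU → AL1|MU1|ME0|BR0|rd4|wr1
(5) want 1×ALU +2rd +1wr — yes → AL0|MU1|ME0|BR0|rd2|wr0
(6) want 1×MUL +2rd +1wr — WR_PORT → AL0|MU1|ME0|BR0|rd2|wr0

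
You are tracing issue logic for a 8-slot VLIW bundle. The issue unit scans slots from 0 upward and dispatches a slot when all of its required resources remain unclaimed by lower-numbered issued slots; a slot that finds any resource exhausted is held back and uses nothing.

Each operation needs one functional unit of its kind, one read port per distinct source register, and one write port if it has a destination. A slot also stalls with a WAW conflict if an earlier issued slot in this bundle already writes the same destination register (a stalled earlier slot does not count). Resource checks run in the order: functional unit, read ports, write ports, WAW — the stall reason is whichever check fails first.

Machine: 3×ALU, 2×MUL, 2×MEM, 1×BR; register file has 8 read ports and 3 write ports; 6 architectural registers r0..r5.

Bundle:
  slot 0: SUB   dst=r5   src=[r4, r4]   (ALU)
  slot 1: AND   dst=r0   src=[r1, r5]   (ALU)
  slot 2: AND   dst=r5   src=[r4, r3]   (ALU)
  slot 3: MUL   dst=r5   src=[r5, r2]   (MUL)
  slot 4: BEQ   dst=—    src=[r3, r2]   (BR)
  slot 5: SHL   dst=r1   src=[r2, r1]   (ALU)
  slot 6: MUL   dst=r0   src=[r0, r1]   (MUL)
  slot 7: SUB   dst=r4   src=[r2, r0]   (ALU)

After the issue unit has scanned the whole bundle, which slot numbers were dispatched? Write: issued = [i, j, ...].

issued = [0, 1, 4, 5]

  0. ALU→r5 ⇒ go  {2A/2Mu/2Ld/1B | 7r 2w}
  1. ALU→r0 ⇒ go  {1A/2Mu/2Ld/1B | 5r 1w}
  2. ALU→r5 ⇒ no(WAW)  {1A/2Mu/2Ld/1B | 5r 1w}
  3. MUL→r5 ⇒ no(WAW)  {1A/2Mu/2Ld/1B | 5r 1w}
  4. BR ⇒ go  {1A/2Mu/2Ld/0B | 3r 1w}
  5. ALU→r1 ⇒ go  {0A/2Mu/2Ld/0B | 1r 0w}
  6. MUL→r0 ⇒ no(RD_PORT)  {0A/2Mu/2Ld/0B | 1r 0w}
  7. ALU→r4 ⇒ no(FU)  {0A/2Mu/2Ld/0B | 1r 0w}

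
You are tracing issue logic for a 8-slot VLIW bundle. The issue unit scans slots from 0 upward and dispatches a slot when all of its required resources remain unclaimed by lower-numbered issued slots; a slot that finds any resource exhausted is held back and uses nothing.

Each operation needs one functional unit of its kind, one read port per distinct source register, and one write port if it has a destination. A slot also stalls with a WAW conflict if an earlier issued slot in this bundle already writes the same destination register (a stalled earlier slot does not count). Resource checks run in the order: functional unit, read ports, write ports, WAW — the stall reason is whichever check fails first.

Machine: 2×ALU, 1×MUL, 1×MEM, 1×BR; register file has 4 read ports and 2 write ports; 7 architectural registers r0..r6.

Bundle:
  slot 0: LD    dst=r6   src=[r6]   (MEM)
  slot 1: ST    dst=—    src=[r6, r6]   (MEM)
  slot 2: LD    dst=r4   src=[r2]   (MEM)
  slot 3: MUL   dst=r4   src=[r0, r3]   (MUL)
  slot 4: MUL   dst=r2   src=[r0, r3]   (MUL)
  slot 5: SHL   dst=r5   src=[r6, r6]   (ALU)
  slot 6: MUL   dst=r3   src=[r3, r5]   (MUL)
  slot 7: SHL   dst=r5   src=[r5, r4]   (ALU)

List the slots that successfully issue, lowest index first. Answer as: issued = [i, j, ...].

(0) want 1×MEM +1rd +1wr — yes → AL2|MU1|ME0|BR1|rd3|wr1
(1) want 1×MEM +1rd +0wr — FU → AL2|MU1|ME0|BR1|rd3|wr1
(2) want 1×MEM +1rd +1wr — FU → AL2|MU1|ME0|BR1|rd3|wr1
(3) want 1×MUL +2rd +1wr — yes → AL2|MU0|ME0|BR1|rd1|wr0
(4) want 1×MUL +2rd +1wr — FU → AL2|MU0|ME0|BR1|rd1|wr0
(5) want 1×ALU +1rd +1wr — WR_PORT → AL2|MU0|ME0|BR1|rd1|wr0
(6) want 1×MUL +2rd +1wr — FU → AL2|MU0|ME0|BR1|rd1|wr0
(7) want 1×ALU +2rd +1wr — RD_PORT → AL2|MU0|ME0|BR1|rd1|wr0

issued = [0, 3]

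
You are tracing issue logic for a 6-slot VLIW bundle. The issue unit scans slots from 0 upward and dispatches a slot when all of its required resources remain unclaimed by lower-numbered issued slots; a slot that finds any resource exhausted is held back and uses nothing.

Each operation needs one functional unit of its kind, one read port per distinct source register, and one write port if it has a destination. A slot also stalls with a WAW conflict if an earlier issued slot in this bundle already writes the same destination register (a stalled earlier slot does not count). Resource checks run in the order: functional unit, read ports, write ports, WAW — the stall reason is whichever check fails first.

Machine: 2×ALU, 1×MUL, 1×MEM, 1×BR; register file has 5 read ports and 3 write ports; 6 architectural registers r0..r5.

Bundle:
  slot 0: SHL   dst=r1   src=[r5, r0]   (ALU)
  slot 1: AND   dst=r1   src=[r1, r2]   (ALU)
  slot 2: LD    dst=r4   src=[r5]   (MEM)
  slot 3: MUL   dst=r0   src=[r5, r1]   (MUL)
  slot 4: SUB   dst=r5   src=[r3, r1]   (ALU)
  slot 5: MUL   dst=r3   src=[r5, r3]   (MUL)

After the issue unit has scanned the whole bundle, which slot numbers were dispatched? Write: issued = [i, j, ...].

  0. ALU→r1 ⇒ go  {1A/1Mu/1Ld/1B | 3r 2w}
  1. ALU→r1 ⇒ no(WAW)  {1A/1Mu/1Ld/1B | 3r 2w}
  2. MEM→r4 ⇒ go  {1A/1Mu/0Ld/1B | 2r 1w}
  3. MUL→r0 ⇒ go  {1A/0Mu/0Ld/1B | 0r 0w}
  4. ALU→r5 ⇒ no(RD_PORT)  {1A/0Mu/0Ld/1B | 0r 0w}
  5. MUL→r3 ⇒ no(FU)  {1A/0Mu/0Ld/1B | 0r 0w}

issued = [0, 2, 3]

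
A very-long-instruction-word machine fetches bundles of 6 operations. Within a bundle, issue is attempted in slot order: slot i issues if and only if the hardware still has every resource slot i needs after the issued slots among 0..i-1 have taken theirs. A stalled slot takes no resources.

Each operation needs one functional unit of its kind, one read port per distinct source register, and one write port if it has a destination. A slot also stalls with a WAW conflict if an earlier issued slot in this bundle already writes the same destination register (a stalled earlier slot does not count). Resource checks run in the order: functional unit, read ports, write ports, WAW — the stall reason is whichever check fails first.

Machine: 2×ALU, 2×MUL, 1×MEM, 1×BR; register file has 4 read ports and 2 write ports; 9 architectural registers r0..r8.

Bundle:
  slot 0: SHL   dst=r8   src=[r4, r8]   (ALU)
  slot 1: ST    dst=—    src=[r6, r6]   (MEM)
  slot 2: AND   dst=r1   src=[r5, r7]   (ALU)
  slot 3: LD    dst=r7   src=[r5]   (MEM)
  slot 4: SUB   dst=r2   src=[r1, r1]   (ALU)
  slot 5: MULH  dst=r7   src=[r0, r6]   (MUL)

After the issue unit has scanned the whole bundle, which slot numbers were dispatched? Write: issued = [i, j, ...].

  0. ALU→r8 ⇒ go  {1A/2Mu/1Ld/1B | 2r 1w}
  1. MEM ⇒ go  {1A/2Mu/0Ld/1B | 1r 1w}
  2. ALU→r1 ⇒ no(RD_PORT)  {1A/2Mu/0Ld/1B | 1r 1w}
  3. MEM→r7 ⇒ no(FU)  {1A/2Mu/0Ld/1B | 1r 1w}
  4. ALU→r2 ⇒ go  {0A/2Mu/0Ld/1B | 0r 0w}
  5. MUL→r7 ⇒ no(RD_PORT)  {0A/2Mu/0Ld/1B | 0r 0w}

issued = [0, 1, 4]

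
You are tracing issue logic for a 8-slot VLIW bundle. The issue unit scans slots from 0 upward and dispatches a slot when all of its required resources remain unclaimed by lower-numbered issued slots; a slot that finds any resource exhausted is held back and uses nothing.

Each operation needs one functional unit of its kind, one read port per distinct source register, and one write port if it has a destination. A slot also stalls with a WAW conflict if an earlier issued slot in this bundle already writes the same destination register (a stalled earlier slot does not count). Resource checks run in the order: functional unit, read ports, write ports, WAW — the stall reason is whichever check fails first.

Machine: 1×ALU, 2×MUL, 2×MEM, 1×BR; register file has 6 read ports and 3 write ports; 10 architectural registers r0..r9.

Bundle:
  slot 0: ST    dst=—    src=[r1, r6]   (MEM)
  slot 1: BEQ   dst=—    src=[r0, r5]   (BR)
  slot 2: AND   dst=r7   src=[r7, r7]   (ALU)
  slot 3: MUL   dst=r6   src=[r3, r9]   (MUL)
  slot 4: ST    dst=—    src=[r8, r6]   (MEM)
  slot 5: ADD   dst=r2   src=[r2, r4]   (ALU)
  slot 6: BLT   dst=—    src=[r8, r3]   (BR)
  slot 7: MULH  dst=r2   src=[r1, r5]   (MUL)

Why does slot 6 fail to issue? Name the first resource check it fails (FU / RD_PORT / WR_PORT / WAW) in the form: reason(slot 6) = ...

reason(slot 6) = FU

(0) want 1×MEM +2rd +0wr — yes → AL1|MU2|ME1|BR1|rd4|wr3
(1) want 1×BR +2rd +0wr — yes → AL1|MU2|ME1|BR0|rd2|wr3
(2) want 1×ALU +1rd +1wr — yes → AL0|MU2|ME1|BR0|rd1|wr2
(3) want 1×MUL +2rd +1wr — RD_PORT → AL0|MU2|ME1|BR0|rd1|wr2
(4) want 1×MEM +2rd +0wr — RD_PORT → AL0|MU2|ME1|BR0|rd1|wr2
(5) want 1×ALU +2rd +1wr — FU → AL0|MU2|ME1|BR0|rd1|wr2
(6) want 1×BR +2rd +0wr — FU → AL0|MU2|ME1|BR0|rd1|wr2
(7) want 1×MUL +2rd +1wr — RD_PORT → AL0|MU2|ME1|BR0|rd1|wr2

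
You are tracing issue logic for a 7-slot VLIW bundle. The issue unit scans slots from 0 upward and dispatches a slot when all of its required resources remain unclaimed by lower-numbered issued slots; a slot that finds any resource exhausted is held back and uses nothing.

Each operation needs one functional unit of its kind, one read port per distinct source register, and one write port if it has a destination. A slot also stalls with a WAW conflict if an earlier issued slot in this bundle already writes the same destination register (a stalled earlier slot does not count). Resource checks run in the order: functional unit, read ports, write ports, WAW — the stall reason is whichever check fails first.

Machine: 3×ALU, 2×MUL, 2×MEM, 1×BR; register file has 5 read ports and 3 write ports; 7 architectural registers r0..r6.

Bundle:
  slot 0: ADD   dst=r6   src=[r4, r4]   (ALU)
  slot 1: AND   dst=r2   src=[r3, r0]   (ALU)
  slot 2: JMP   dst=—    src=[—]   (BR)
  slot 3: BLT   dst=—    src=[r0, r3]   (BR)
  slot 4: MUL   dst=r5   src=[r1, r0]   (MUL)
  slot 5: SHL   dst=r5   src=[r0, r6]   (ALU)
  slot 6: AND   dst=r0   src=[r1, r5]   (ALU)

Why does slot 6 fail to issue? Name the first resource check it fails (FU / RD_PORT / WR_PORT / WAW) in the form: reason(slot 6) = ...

reason(slot 6) = RD_PORT

#0 ALU src=r4,r4 dispatched  <A:2 Mu:2 Ld:2 B:1 rd:4 wr:2>
#1 ALU src=r3,r0 dispatched  <A:1 Mu:2 Ld:2 B:1 rd:2 wr:1>
#2 BR src=- dispatched  <A:1 Mu:2 Ld:2 B:0 rd:2 wr:1>
#3 BR src=r0,r3 held:FU  <A:1 Mu:2 Ld:2 B:0 rd:2 wr:1>
#4 MUL src=r1,r0 dispatched  <A:1 Mu:1 Ld:2 B:0 rd:0 wr:0>
#5 ALU src=r0,r6 held:RD_PORT  <A:1 Mu:1 Ld:2 B:0 rd:0 wr:0>
#6 ALU src=r1,r5 held:RD_PORT  <A:1 Mu:1 Ld:2 B:0 rd:0 wr:0>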